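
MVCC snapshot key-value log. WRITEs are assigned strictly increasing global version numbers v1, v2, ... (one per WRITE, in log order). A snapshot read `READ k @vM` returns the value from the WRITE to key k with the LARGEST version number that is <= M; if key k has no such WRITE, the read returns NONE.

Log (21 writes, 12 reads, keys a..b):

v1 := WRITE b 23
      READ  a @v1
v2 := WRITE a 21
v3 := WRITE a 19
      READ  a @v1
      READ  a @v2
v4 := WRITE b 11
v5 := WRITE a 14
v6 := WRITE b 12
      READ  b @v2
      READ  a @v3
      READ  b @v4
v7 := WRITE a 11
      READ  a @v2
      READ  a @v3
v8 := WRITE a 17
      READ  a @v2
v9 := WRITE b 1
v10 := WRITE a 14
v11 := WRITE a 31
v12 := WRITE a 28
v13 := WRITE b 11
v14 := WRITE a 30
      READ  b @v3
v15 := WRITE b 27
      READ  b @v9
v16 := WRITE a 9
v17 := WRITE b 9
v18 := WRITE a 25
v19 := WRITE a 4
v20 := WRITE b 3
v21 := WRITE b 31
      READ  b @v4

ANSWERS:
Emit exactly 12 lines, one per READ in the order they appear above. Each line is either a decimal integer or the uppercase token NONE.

Answer: NONE
NONE
21
23
19
11
21
19
21
23
1
11

Derivation:
v1: WRITE b=23  (b history now [(1, 23)])
READ a @v1: history=[] -> no version <= 1 -> NONE
v2: WRITE a=21  (a history now [(2, 21)])
v3: WRITE a=19  (a history now [(2, 21), (3, 19)])
READ a @v1: history=[(2, 21), (3, 19)] -> no version <= 1 -> NONE
READ a @v2: history=[(2, 21), (3, 19)] -> pick v2 -> 21
v4: WRITE b=11  (b history now [(1, 23), (4, 11)])
v5: WRITE a=14  (a history now [(2, 21), (3, 19), (5, 14)])
v6: WRITE b=12  (b history now [(1, 23), (4, 11), (6, 12)])
READ b @v2: history=[(1, 23), (4, 11), (6, 12)] -> pick v1 -> 23
READ a @v3: history=[(2, 21), (3, 19), (5, 14)] -> pick v3 -> 19
READ b @v4: history=[(1, 23), (4, 11), (6, 12)] -> pick v4 -> 11
v7: WRITE a=11  (a history now [(2, 21), (3, 19), (5, 14), (7, 11)])
READ a @v2: history=[(2, 21), (3, 19), (5, 14), (7, 11)] -> pick v2 -> 21
READ a @v3: history=[(2, 21), (3, 19), (5, 14), (7, 11)] -> pick v3 -> 19
v8: WRITE a=17  (a history now [(2, 21), (3, 19), (5, 14), (7, 11), (8, 17)])
READ a @v2: history=[(2, 21), (3, 19), (5, 14), (7, 11), (8, 17)] -> pick v2 -> 21
v9: WRITE b=1  (b history now [(1, 23), (4, 11), (6, 12), (9, 1)])
v10: WRITE a=14  (a history now [(2, 21), (3, 19), (5, 14), (7, 11), (8, 17), (10, 14)])
v11: WRITE a=31  (a history now [(2, 21), (3, 19), (5, 14), (7, 11), (8, 17), (10, 14), (11, 31)])
v12: WRITE a=28  (a history now [(2, 21), (3, 19), (5, 14), (7, 11), (8, 17), (10, 14), (11, 31), (12, 28)])
v13: WRITE b=11  (b history now [(1, 23), (4, 11), (6, 12), (9, 1), (13, 11)])
v14: WRITE a=30  (a history now [(2, 21), (3, 19), (5, 14), (7, 11), (8, 17), (10, 14), (11, 31), (12, 28), (14, 30)])
READ b @v3: history=[(1, 23), (4, 11), (6, 12), (9, 1), (13, 11)] -> pick v1 -> 23
v15: WRITE b=27  (b history now [(1, 23), (4, 11), (6, 12), (9, 1), (13, 11), (15, 27)])
READ b @v9: history=[(1, 23), (4, 11), (6, 12), (9, 1), (13, 11), (15, 27)] -> pick v9 -> 1
v16: WRITE a=9  (a history now [(2, 21), (3, 19), (5, 14), (7, 11), (8, 17), (10, 14), (11, 31), (12, 28), (14, 30), (16, 9)])
v17: WRITE b=9  (b history now [(1, 23), (4, 11), (6, 12), (9, 1), (13, 11), (15, 27), (17, 9)])
v18: WRITE a=25  (a history now [(2, 21), (3, 19), (5, 14), (7, 11), (8, 17), (10, 14), (11, 31), (12, 28), (14, 30), (16, 9), (18, 25)])
v19: WRITE a=4  (a history now [(2, 21), (3, 19), (5, 14), (7, 11), (8, 17), (10, 14), (11, 31), (12, 28), (14, 30), (16, 9), (18, 25), (19, 4)])
v20: WRITE b=3  (b history now [(1, 23), (4, 11), (6, 12), (9, 1), (13, 11), (15, 27), (17, 9), (20, 3)])
v21: WRITE b=31  (b history now [(1, 23), (4, 11), (6, 12), (9, 1), (13, 11), (15, 27), (17, 9), (20, 3), (21, 31)])
READ b @v4: history=[(1, 23), (4, 11), (6, 12), (9, 1), (13, 11), (15, 27), (17, 9), (20, 3), (21, 31)] -> pick v4 -> 11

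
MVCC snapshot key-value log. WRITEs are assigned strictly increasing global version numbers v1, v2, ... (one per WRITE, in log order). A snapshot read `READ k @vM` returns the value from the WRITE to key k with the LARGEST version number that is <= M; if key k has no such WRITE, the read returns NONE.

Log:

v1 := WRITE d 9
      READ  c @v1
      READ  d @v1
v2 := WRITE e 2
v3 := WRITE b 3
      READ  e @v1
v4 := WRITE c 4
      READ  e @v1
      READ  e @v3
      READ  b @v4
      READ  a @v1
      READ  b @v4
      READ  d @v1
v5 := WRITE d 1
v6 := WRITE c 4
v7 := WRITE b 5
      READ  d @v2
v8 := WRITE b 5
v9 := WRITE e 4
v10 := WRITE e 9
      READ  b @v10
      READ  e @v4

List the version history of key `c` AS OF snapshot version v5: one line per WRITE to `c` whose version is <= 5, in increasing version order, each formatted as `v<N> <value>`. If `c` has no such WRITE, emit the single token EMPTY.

Scan writes for key=c with version <= 5:
  v1 WRITE d 9 -> skip
  v2 WRITE e 2 -> skip
  v3 WRITE b 3 -> skip
  v4 WRITE c 4 -> keep
  v5 WRITE d 1 -> skip
  v6 WRITE c 4 -> drop (> snap)
  v7 WRITE b 5 -> skip
  v8 WRITE b 5 -> skip
  v9 WRITE e 4 -> skip
  v10 WRITE e 9 -> skip
Collected: [(4, 4)]

Answer: v4 4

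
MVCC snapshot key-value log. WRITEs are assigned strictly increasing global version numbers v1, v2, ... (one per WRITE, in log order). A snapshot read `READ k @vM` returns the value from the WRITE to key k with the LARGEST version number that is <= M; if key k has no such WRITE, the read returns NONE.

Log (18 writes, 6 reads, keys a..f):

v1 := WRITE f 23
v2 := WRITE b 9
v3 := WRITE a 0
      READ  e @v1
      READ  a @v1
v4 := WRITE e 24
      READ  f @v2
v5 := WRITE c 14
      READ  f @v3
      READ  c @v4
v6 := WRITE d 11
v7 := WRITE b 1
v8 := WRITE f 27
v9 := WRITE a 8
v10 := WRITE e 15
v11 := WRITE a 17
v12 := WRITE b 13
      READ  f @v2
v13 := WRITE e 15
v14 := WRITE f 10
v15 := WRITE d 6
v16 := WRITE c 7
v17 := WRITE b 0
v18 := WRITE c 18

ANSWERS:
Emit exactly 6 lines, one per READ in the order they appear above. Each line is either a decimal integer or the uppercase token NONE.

v1: WRITE f=23  (f history now [(1, 23)])
v2: WRITE b=9  (b history now [(2, 9)])
v3: WRITE a=0  (a history now [(3, 0)])
READ e @v1: history=[] -> no version <= 1 -> NONE
READ a @v1: history=[(3, 0)] -> no version <= 1 -> NONE
v4: WRITE e=24  (e history now [(4, 24)])
READ f @v2: history=[(1, 23)] -> pick v1 -> 23
v5: WRITE c=14  (c history now [(5, 14)])
READ f @v3: history=[(1, 23)] -> pick v1 -> 23
READ c @v4: history=[(5, 14)] -> no version <= 4 -> NONE
v6: WRITE d=11  (d history now [(6, 11)])
v7: WRITE b=1  (b history now [(2, 9), (7, 1)])
v8: WRITE f=27  (f history now [(1, 23), (8, 27)])
v9: WRITE a=8  (a history now [(3, 0), (9, 8)])
v10: WRITE e=15  (e history now [(4, 24), (10, 15)])
v11: WRITE a=17  (a history now [(3, 0), (9, 8), (11, 17)])
v12: WRITE b=13  (b history now [(2, 9), (7, 1), (12, 13)])
READ f @v2: history=[(1, 23), (8, 27)] -> pick v1 -> 23
v13: WRITE e=15  (e history now [(4, 24), (10, 15), (13, 15)])
v14: WRITE f=10  (f history now [(1, 23), (8, 27), (14, 10)])
v15: WRITE d=6  (d history now [(6, 11), (15, 6)])
v16: WRITE c=7  (c history now [(5, 14), (16, 7)])
v17: WRITE b=0  (b history now [(2, 9), (7, 1), (12, 13), (17, 0)])
v18: WRITE c=18  (c history now [(5, 14), (16, 7), (18, 18)])

Answer: NONE
NONE
23
23
NONE
23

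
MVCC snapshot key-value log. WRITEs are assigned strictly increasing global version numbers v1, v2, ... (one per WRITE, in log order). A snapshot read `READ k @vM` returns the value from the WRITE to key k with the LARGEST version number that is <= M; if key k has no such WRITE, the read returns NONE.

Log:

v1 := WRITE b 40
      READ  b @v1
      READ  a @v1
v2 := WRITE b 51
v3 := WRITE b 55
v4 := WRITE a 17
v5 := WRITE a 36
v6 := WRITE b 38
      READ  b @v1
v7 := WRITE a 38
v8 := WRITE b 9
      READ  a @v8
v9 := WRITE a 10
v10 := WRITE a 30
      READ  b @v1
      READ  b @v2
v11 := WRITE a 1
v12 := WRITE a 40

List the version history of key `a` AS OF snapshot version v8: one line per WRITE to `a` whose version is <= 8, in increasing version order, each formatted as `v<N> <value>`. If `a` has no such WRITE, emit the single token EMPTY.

Answer: v4 17
v5 36
v7 38

Derivation:
Scan writes for key=a with version <= 8:
  v1 WRITE b 40 -> skip
  v2 WRITE b 51 -> skip
  v3 WRITE b 55 -> skip
  v4 WRITE a 17 -> keep
  v5 WRITE a 36 -> keep
  v6 WRITE b 38 -> skip
  v7 WRITE a 38 -> keep
  v8 WRITE b 9 -> skip
  v9 WRITE a 10 -> drop (> snap)
  v10 WRITE a 30 -> drop (> snap)
  v11 WRITE a 1 -> drop (> snap)
  v12 WRITE a 40 -> drop (> snap)
Collected: [(4, 17), (5, 36), (7, 38)]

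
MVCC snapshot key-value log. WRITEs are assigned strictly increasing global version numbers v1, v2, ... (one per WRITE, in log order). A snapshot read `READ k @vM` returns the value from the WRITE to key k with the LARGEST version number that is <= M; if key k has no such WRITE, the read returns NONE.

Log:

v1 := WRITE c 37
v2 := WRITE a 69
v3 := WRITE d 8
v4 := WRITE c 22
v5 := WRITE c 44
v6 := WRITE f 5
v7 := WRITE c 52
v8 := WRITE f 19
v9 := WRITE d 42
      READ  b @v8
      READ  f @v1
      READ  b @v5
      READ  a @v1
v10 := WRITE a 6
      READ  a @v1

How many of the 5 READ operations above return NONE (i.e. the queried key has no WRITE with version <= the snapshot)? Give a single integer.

v1: WRITE c=37  (c history now [(1, 37)])
v2: WRITE a=69  (a history now [(2, 69)])
v3: WRITE d=8  (d history now [(3, 8)])
v4: WRITE c=22  (c history now [(1, 37), (4, 22)])
v5: WRITE c=44  (c history now [(1, 37), (4, 22), (5, 44)])
v6: WRITE f=5  (f history now [(6, 5)])
v7: WRITE c=52  (c history now [(1, 37), (4, 22), (5, 44), (7, 52)])
v8: WRITE f=19  (f history now [(6, 5), (8, 19)])
v9: WRITE d=42  (d history now [(3, 8), (9, 42)])
READ b @v8: history=[] -> no version <= 8 -> NONE
READ f @v1: history=[(6, 5), (8, 19)] -> no version <= 1 -> NONE
READ b @v5: history=[] -> no version <= 5 -> NONE
READ a @v1: history=[(2, 69)] -> no version <= 1 -> NONE
v10: WRITE a=6  (a history now [(2, 69), (10, 6)])
READ a @v1: history=[(2, 69), (10, 6)] -> no version <= 1 -> NONE
Read results in order: ['NONE', 'NONE', 'NONE', 'NONE', 'NONE']
NONE count = 5

Answer: 5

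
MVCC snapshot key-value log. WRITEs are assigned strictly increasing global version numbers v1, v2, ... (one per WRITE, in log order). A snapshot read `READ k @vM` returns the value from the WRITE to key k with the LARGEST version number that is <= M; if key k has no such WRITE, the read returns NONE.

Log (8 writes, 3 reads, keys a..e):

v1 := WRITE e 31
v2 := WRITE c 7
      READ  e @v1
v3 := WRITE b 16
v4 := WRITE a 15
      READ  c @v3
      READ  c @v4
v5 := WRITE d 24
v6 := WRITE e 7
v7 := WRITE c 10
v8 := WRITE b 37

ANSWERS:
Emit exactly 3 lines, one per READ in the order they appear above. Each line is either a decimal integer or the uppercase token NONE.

Answer: 31
7
7

Derivation:
v1: WRITE e=31  (e history now [(1, 31)])
v2: WRITE c=7  (c history now [(2, 7)])
READ e @v1: history=[(1, 31)] -> pick v1 -> 31
v3: WRITE b=16  (b history now [(3, 16)])
v4: WRITE a=15  (a history now [(4, 15)])
READ c @v3: history=[(2, 7)] -> pick v2 -> 7
READ c @v4: history=[(2, 7)] -> pick v2 -> 7
v5: WRITE d=24  (d history now [(5, 24)])
v6: WRITE e=7  (e history now [(1, 31), (6, 7)])
v7: WRITE c=10  (c history now [(2, 7), (7, 10)])
v8: WRITE b=37  (b history now [(3, 16), (8, 37)])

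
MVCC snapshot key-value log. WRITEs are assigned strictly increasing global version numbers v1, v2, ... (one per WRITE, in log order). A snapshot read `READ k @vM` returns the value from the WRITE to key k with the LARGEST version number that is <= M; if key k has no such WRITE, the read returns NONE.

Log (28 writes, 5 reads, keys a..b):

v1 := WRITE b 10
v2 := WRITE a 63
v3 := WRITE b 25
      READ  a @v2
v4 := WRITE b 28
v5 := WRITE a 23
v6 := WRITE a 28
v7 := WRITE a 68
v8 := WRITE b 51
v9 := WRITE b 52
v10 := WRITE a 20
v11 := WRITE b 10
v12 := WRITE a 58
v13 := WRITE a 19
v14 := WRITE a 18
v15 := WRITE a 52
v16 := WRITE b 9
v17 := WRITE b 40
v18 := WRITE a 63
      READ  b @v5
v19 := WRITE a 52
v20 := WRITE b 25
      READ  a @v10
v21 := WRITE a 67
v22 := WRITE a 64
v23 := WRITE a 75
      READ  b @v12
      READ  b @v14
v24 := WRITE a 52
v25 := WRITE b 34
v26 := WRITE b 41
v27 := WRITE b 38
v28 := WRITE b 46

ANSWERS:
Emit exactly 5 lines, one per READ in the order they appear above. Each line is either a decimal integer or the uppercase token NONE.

v1: WRITE b=10  (b history now [(1, 10)])
v2: WRITE a=63  (a history now [(2, 63)])
v3: WRITE b=25  (b history now [(1, 10), (3, 25)])
READ a @v2: history=[(2, 63)] -> pick v2 -> 63
v4: WRITE b=28  (b history now [(1, 10), (3, 25), (4, 28)])
v5: WRITE a=23  (a history now [(2, 63), (5, 23)])
v6: WRITE a=28  (a history now [(2, 63), (5, 23), (6, 28)])
v7: WRITE a=68  (a history now [(2, 63), (5, 23), (6, 28), (7, 68)])
v8: WRITE b=51  (b history now [(1, 10), (3, 25), (4, 28), (8, 51)])
v9: WRITE b=52  (b history now [(1, 10), (3, 25), (4, 28), (8, 51), (9, 52)])
v10: WRITE a=20  (a history now [(2, 63), (5, 23), (6, 28), (7, 68), (10, 20)])
v11: WRITE b=10  (b history now [(1, 10), (3, 25), (4, 28), (8, 51), (9, 52), (11, 10)])
v12: WRITE a=58  (a history now [(2, 63), (5, 23), (6, 28), (7, 68), (10, 20), (12, 58)])
v13: WRITE a=19  (a history now [(2, 63), (5, 23), (6, 28), (7, 68), (10, 20), (12, 58), (13, 19)])
v14: WRITE a=18  (a history now [(2, 63), (5, 23), (6, 28), (7, 68), (10, 20), (12, 58), (13, 19), (14, 18)])
v15: WRITE a=52  (a history now [(2, 63), (5, 23), (6, 28), (7, 68), (10, 20), (12, 58), (13, 19), (14, 18), (15, 52)])
v16: WRITE b=9  (b history now [(1, 10), (3, 25), (4, 28), (8, 51), (9, 52), (11, 10), (16, 9)])
v17: WRITE b=40  (b history now [(1, 10), (3, 25), (4, 28), (8, 51), (9, 52), (11, 10), (16, 9), (17, 40)])
v18: WRITE a=63  (a history now [(2, 63), (5, 23), (6, 28), (7, 68), (10, 20), (12, 58), (13, 19), (14, 18), (15, 52), (18, 63)])
READ b @v5: history=[(1, 10), (3, 25), (4, 28), (8, 51), (9, 52), (11, 10), (16, 9), (17, 40)] -> pick v4 -> 28
v19: WRITE a=52  (a history now [(2, 63), (5, 23), (6, 28), (7, 68), (10, 20), (12, 58), (13, 19), (14, 18), (15, 52), (18, 63), (19, 52)])
v20: WRITE b=25  (b history now [(1, 10), (3, 25), (4, 28), (8, 51), (9, 52), (11, 10), (16, 9), (17, 40), (20, 25)])
READ a @v10: history=[(2, 63), (5, 23), (6, 28), (7, 68), (10, 20), (12, 58), (13, 19), (14, 18), (15, 52), (18, 63), (19, 52)] -> pick v10 -> 20
v21: WRITE a=67  (a history now [(2, 63), (5, 23), (6, 28), (7, 68), (10, 20), (12, 58), (13, 19), (14, 18), (15, 52), (18, 63), (19, 52), (21, 67)])
v22: WRITE a=64  (a history now [(2, 63), (5, 23), (6, 28), (7, 68), (10, 20), (12, 58), (13, 19), (14, 18), (15, 52), (18, 63), (19, 52), (21, 67), (22, 64)])
v23: WRITE a=75  (a history now [(2, 63), (5, 23), (6, 28), (7, 68), (10, 20), (12, 58), (13, 19), (14, 18), (15, 52), (18, 63), (19, 52), (21, 67), (22, 64), (23, 75)])
READ b @v12: history=[(1, 10), (3, 25), (4, 28), (8, 51), (9, 52), (11, 10), (16, 9), (17, 40), (20, 25)] -> pick v11 -> 10
READ b @v14: history=[(1, 10), (3, 25), (4, 28), (8, 51), (9, 52), (11, 10), (16, 9), (17, 40), (20, 25)] -> pick v11 -> 10
v24: WRITE a=52  (a history now [(2, 63), (5, 23), (6, 28), (7, 68), (10, 20), (12, 58), (13, 19), (14, 18), (15, 52), (18, 63), (19, 52), (21, 67), (22, 64), (23, 75), (24, 52)])
v25: WRITE b=34  (b history now [(1, 10), (3, 25), (4, 28), (8, 51), (9, 52), (11, 10), (16, 9), (17, 40), (20, 25), (25, 34)])
v26: WRITE b=41  (b history now [(1, 10), (3, 25), (4, 28), (8, 51), (9, 52), (11, 10), (16, 9), (17, 40), (20, 25), (25, 34), (26, 41)])
v27: WRITE b=38  (b history now [(1, 10), (3, 25), (4, 28), (8, 51), (9, 52), (11, 10), (16, 9), (17, 40), (20, 25), (25, 34), (26, 41), (27, 38)])
v28: WRITE b=46  (b history now [(1, 10), (3, 25), (4, 28), (8, 51), (9, 52), (11, 10), (16, 9), (17, 40), (20, 25), (25, 34), (26, 41), (27, 38), (28, 46)])

Answer: 63
28
20
10
10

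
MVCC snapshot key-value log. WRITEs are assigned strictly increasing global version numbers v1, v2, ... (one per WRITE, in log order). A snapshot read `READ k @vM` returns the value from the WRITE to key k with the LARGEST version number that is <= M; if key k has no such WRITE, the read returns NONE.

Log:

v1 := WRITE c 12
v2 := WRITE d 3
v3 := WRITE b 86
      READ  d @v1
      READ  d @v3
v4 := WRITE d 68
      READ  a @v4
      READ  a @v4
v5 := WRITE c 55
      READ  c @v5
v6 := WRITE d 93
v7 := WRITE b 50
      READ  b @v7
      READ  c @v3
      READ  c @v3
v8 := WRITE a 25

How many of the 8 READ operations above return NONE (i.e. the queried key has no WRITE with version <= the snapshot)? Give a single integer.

v1: WRITE c=12  (c history now [(1, 12)])
v2: WRITE d=3  (d history now [(2, 3)])
v3: WRITE b=86  (b history now [(3, 86)])
READ d @v1: history=[(2, 3)] -> no version <= 1 -> NONE
READ d @v3: history=[(2, 3)] -> pick v2 -> 3
v4: WRITE d=68  (d history now [(2, 3), (4, 68)])
READ a @v4: history=[] -> no version <= 4 -> NONE
READ a @v4: history=[] -> no version <= 4 -> NONE
v5: WRITE c=55  (c history now [(1, 12), (5, 55)])
READ c @v5: history=[(1, 12), (5, 55)] -> pick v5 -> 55
v6: WRITE d=93  (d history now [(2, 3), (4, 68), (6, 93)])
v7: WRITE b=50  (b history now [(3, 86), (7, 50)])
READ b @v7: history=[(3, 86), (7, 50)] -> pick v7 -> 50
READ c @v3: history=[(1, 12), (5, 55)] -> pick v1 -> 12
READ c @v3: history=[(1, 12), (5, 55)] -> pick v1 -> 12
v8: WRITE a=25  (a history now [(8, 25)])
Read results in order: ['NONE', '3', 'NONE', 'NONE', '55', '50', '12', '12']
NONE count = 3

Answer: 3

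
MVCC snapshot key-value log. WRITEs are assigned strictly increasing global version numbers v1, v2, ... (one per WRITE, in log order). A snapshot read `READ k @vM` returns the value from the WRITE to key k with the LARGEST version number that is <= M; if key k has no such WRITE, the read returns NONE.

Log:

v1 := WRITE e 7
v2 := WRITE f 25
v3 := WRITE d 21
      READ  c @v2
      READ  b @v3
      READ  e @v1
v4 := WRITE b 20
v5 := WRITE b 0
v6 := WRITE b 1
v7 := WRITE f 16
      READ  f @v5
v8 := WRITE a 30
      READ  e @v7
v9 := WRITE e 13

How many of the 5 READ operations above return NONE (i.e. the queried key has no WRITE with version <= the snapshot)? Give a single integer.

v1: WRITE e=7  (e history now [(1, 7)])
v2: WRITE f=25  (f history now [(2, 25)])
v3: WRITE d=21  (d history now [(3, 21)])
READ c @v2: history=[] -> no version <= 2 -> NONE
READ b @v3: history=[] -> no version <= 3 -> NONE
READ e @v1: history=[(1, 7)] -> pick v1 -> 7
v4: WRITE b=20  (b history now [(4, 20)])
v5: WRITE b=0  (b history now [(4, 20), (5, 0)])
v6: WRITE b=1  (b history now [(4, 20), (5, 0), (6, 1)])
v7: WRITE f=16  (f history now [(2, 25), (7, 16)])
READ f @v5: history=[(2, 25), (7, 16)] -> pick v2 -> 25
v8: WRITE a=30  (a history now [(8, 30)])
READ e @v7: history=[(1, 7)] -> pick v1 -> 7
v9: WRITE e=13  (e history now [(1, 7), (9, 13)])
Read results in order: ['NONE', 'NONE', '7', '25', '7']
NONE count = 2

Answer: 2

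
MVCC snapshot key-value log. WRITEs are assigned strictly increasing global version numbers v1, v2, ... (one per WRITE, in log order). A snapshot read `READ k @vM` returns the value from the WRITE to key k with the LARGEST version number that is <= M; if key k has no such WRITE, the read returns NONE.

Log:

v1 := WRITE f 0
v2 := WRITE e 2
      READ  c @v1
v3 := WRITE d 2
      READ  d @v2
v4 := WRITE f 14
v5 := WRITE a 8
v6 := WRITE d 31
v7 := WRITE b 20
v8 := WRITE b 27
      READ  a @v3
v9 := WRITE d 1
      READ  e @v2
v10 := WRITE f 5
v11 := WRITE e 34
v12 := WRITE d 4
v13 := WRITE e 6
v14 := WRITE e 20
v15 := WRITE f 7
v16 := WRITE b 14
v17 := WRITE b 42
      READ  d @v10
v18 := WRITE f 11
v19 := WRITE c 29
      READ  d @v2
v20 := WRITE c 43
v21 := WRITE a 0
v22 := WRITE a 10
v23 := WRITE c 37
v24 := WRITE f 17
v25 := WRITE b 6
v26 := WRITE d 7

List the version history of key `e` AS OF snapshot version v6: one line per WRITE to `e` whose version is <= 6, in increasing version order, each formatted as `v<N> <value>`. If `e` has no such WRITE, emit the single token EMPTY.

Scan writes for key=e with version <= 6:
  v1 WRITE f 0 -> skip
  v2 WRITE e 2 -> keep
  v3 WRITE d 2 -> skip
  v4 WRITE f 14 -> skip
  v5 WRITE a 8 -> skip
  v6 WRITE d 31 -> skip
  v7 WRITE b 20 -> skip
  v8 WRITE b 27 -> skip
  v9 WRITE d 1 -> skip
  v10 WRITE f 5 -> skip
  v11 WRITE e 34 -> drop (> snap)
  v12 WRITE d 4 -> skip
  v13 WRITE e 6 -> drop (> snap)
  v14 WRITE e 20 -> drop (> snap)
  v15 WRITE f 7 -> skip
  v16 WRITE b 14 -> skip
  v17 WRITE b 42 -> skip
  v18 WRITE f 11 -> skip
  v19 WRITE c 29 -> skip
  v20 WRITE c 43 -> skip
  v21 WRITE a 0 -> skip
  v22 WRITE a 10 -> skip
  v23 WRITE c 37 -> skip
  v24 WRITE f 17 -> skip
  v25 WRITE b 6 -> skip
  v26 WRITE d 7 -> skip
Collected: [(2, 2)]

Answer: v2 2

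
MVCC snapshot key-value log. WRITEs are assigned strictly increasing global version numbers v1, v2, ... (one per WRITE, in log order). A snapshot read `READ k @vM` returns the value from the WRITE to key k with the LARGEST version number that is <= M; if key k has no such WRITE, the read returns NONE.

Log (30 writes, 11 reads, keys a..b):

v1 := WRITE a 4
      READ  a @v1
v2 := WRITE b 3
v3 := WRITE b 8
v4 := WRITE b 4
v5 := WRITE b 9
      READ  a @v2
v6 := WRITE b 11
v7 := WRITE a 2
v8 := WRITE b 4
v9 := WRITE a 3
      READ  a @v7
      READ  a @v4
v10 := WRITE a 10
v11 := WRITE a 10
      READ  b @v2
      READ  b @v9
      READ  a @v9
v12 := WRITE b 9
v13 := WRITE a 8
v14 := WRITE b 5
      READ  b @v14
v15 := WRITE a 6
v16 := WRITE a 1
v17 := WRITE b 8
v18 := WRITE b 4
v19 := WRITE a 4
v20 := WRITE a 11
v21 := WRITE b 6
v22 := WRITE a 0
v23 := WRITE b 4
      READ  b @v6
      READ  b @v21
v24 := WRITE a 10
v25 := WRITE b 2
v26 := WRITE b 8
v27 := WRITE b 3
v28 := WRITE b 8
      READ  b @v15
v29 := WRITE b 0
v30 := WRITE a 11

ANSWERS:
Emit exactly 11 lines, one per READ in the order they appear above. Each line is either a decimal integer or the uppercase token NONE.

Answer: 4
4
2
4
3
4
3
5
11
6
5

Derivation:
v1: WRITE a=4  (a history now [(1, 4)])
READ a @v1: history=[(1, 4)] -> pick v1 -> 4
v2: WRITE b=3  (b history now [(2, 3)])
v3: WRITE b=8  (b history now [(2, 3), (3, 8)])
v4: WRITE b=4  (b history now [(2, 3), (3, 8), (4, 4)])
v5: WRITE b=9  (b history now [(2, 3), (3, 8), (4, 4), (5, 9)])
READ a @v2: history=[(1, 4)] -> pick v1 -> 4
v6: WRITE b=11  (b history now [(2, 3), (3, 8), (4, 4), (5, 9), (6, 11)])
v7: WRITE a=2  (a history now [(1, 4), (7, 2)])
v8: WRITE b=4  (b history now [(2, 3), (3, 8), (4, 4), (5, 9), (6, 11), (8, 4)])
v9: WRITE a=3  (a history now [(1, 4), (7, 2), (9, 3)])
READ a @v7: history=[(1, 4), (7, 2), (9, 3)] -> pick v7 -> 2
READ a @v4: history=[(1, 4), (7, 2), (9, 3)] -> pick v1 -> 4
v10: WRITE a=10  (a history now [(1, 4), (7, 2), (9, 3), (10, 10)])
v11: WRITE a=10  (a history now [(1, 4), (7, 2), (9, 3), (10, 10), (11, 10)])
READ b @v2: history=[(2, 3), (3, 8), (4, 4), (5, 9), (6, 11), (8, 4)] -> pick v2 -> 3
READ b @v9: history=[(2, 3), (3, 8), (4, 4), (5, 9), (6, 11), (8, 4)] -> pick v8 -> 4
READ a @v9: history=[(1, 4), (7, 2), (9, 3), (10, 10), (11, 10)] -> pick v9 -> 3
v12: WRITE b=9  (b history now [(2, 3), (3, 8), (4, 4), (5, 9), (6, 11), (8, 4), (12, 9)])
v13: WRITE a=8  (a history now [(1, 4), (7, 2), (9, 3), (10, 10), (11, 10), (13, 8)])
v14: WRITE b=5  (b history now [(2, 3), (3, 8), (4, 4), (5, 9), (6, 11), (8, 4), (12, 9), (14, 5)])
READ b @v14: history=[(2, 3), (3, 8), (4, 4), (5, 9), (6, 11), (8, 4), (12, 9), (14, 5)] -> pick v14 -> 5
v15: WRITE a=6  (a history now [(1, 4), (7, 2), (9, 3), (10, 10), (11, 10), (13, 8), (15, 6)])
v16: WRITE a=1  (a history now [(1, 4), (7, 2), (9, 3), (10, 10), (11, 10), (13, 8), (15, 6), (16, 1)])
v17: WRITE b=8  (b history now [(2, 3), (3, 8), (4, 4), (5, 9), (6, 11), (8, 4), (12, 9), (14, 5), (17, 8)])
v18: WRITE b=4  (b history now [(2, 3), (3, 8), (4, 4), (5, 9), (6, 11), (8, 4), (12, 9), (14, 5), (17, 8), (18, 4)])
v19: WRITE a=4  (a history now [(1, 4), (7, 2), (9, 3), (10, 10), (11, 10), (13, 8), (15, 6), (16, 1), (19, 4)])
v20: WRITE a=11  (a history now [(1, 4), (7, 2), (9, 3), (10, 10), (11, 10), (13, 8), (15, 6), (16, 1), (19, 4), (20, 11)])
v21: WRITE b=6  (b history now [(2, 3), (3, 8), (4, 4), (5, 9), (6, 11), (8, 4), (12, 9), (14, 5), (17, 8), (18, 4), (21, 6)])
v22: WRITE a=0  (a history now [(1, 4), (7, 2), (9, 3), (10, 10), (11, 10), (13, 8), (15, 6), (16, 1), (19, 4), (20, 11), (22, 0)])
v23: WRITE b=4  (b history now [(2, 3), (3, 8), (4, 4), (5, 9), (6, 11), (8, 4), (12, 9), (14, 5), (17, 8), (18, 4), (21, 6), (23, 4)])
READ b @v6: history=[(2, 3), (3, 8), (4, 4), (5, 9), (6, 11), (8, 4), (12, 9), (14, 5), (17, 8), (18, 4), (21, 6), (23, 4)] -> pick v6 -> 11
READ b @v21: history=[(2, 3), (3, 8), (4, 4), (5, 9), (6, 11), (8, 4), (12, 9), (14, 5), (17, 8), (18, 4), (21, 6), (23, 4)] -> pick v21 -> 6
v24: WRITE a=10  (a history now [(1, 4), (7, 2), (9, 3), (10, 10), (11, 10), (13, 8), (15, 6), (16, 1), (19, 4), (20, 11), (22, 0), (24, 10)])
v25: WRITE b=2  (b history now [(2, 3), (3, 8), (4, 4), (5, 9), (6, 11), (8, 4), (12, 9), (14, 5), (17, 8), (18, 4), (21, 6), (23, 4), (25, 2)])
v26: WRITE b=8  (b history now [(2, 3), (3, 8), (4, 4), (5, 9), (6, 11), (8, 4), (12, 9), (14, 5), (17, 8), (18, 4), (21, 6), (23, 4), (25, 2), (26, 8)])
v27: WRITE b=3  (b history now [(2, 3), (3, 8), (4, 4), (5, 9), (6, 11), (8, 4), (12, 9), (14, 5), (17, 8), (18, 4), (21, 6), (23, 4), (25, 2), (26, 8), (27, 3)])
v28: WRITE b=8  (b history now [(2, 3), (3, 8), (4, 4), (5, 9), (6, 11), (8, 4), (12, 9), (14, 5), (17, 8), (18, 4), (21, 6), (23, 4), (25, 2), (26, 8), (27, 3), (28, 8)])
READ b @v15: history=[(2, 3), (3, 8), (4, 4), (5, 9), (6, 11), (8, 4), (12, 9), (14, 5), (17, 8), (18, 4), (21, 6), (23, 4), (25, 2), (26, 8), (27, 3), (28, 8)] -> pick v14 -> 5
v29: WRITE b=0  (b history now [(2, 3), (3, 8), (4, 4), (5, 9), (6, 11), (8, 4), (12, 9), (14, 5), (17, 8), (18, 4), (21, 6), (23, 4), (25, 2), (26, 8), (27, 3), (28, 8), (29, 0)])
v30: WRITE a=11  (a history now [(1, 4), (7, 2), (9, 3), (10, 10), (11, 10), (13, 8), (15, 6), (16, 1), (19, 4), (20, 11), (22, 0), (24, 10), (30, 11)])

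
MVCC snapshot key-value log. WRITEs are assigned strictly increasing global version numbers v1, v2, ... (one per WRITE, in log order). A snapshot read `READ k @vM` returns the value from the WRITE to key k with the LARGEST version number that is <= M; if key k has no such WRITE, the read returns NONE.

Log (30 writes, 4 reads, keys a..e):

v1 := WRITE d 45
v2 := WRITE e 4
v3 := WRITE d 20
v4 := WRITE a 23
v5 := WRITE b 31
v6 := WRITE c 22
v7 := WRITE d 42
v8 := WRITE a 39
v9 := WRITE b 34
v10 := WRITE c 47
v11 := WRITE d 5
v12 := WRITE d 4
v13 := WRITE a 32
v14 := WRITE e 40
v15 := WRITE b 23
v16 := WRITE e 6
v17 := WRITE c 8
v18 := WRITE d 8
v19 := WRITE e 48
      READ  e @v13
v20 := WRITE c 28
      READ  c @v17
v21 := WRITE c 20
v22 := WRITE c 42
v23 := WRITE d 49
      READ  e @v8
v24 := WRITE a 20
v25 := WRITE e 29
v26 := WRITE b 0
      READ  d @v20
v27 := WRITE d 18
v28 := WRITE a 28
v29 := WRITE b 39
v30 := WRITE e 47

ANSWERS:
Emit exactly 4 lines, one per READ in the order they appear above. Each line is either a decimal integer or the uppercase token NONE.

v1: WRITE d=45  (d history now [(1, 45)])
v2: WRITE e=4  (e history now [(2, 4)])
v3: WRITE d=20  (d history now [(1, 45), (3, 20)])
v4: WRITE a=23  (a history now [(4, 23)])
v5: WRITE b=31  (b history now [(5, 31)])
v6: WRITE c=22  (c history now [(6, 22)])
v7: WRITE d=42  (d history now [(1, 45), (3, 20), (7, 42)])
v8: WRITE a=39  (a history now [(4, 23), (8, 39)])
v9: WRITE b=34  (b history now [(5, 31), (9, 34)])
v10: WRITE c=47  (c history now [(6, 22), (10, 47)])
v11: WRITE d=5  (d history now [(1, 45), (3, 20), (7, 42), (11, 5)])
v12: WRITE d=4  (d history now [(1, 45), (3, 20), (7, 42), (11, 5), (12, 4)])
v13: WRITE a=32  (a history now [(4, 23), (8, 39), (13, 32)])
v14: WRITE e=40  (e history now [(2, 4), (14, 40)])
v15: WRITE b=23  (b history now [(5, 31), (9, 34), (15, 23)])
v16: WRITE e=6  (e history now [(2, 4), (14, 40), (16, 6)])
v17: WRITE c=8  (c history now [(6, 22), (10, 47), (17, 8)])
v18: WRITE d=8  (d history now [(1, 45), (3, 20), (7, 42), (11, 5), (12, 4), (18, 8)])
v19: WRITE e=48  (e history now [(2, 4), (14, 40), (16, 6), (19, 48)])
READ e @v13: history=[(2, 4), (14, 40), (16, 6), (19, 48)] -> pick v2 -> 4
v20: WRITE c=28  (c history now [(6, 22), (10, 47), (17, 8), (20, 28)])
READ c @v17: history=[(6, 22), (10, 47), (17, 8), (20, 28)] -> pick v17 -> 8
v21: WRITE c=20  (c history now [(6, 22), (10, 47), (17, 8), (20, 28), (21, 20)])
v22: WRITE c=42  (c history now [(6, 22), (10, 47), (17, 8), (20, 28), (21, 20), (22, 42)])
v23: WRITE d=49  (d history now [(1, 45), (3, 20), (7, 42), (11, 5), (12, 4), (18, 8), (23, 49)])
READ e @v8: history=[(2, 4), (14, 40), (16, 6), (19, 48)] -> pick v2 -> 4
v24: WRITE a=20  (a history now [(4, 23), (8, 39), (13, 32), (24, 20)])
v25: WRITE e=29  (e history now [(2, 4), (14, 40), (16, 6), (19, 48), (25, 29)])
v26: WRITE b=0  (b history now [(5, 31), (9, 34), (15, 23), (26, 0)])
READ d @v20: history=[(1, 45), (3, 20), (7, 42), (11, 5), (12, 4), (18, 8), (23, 49)] -> pick v18 -> 8
v27: WRITE d=18  (d history now [(1, 45), (3, 20), (7, 42), (11, 5), (12, 4), (18, 8), (23, 49), (27, 18)])
v28: WRITE a=28  (a history now [(4, 23), (8, 39), (13, 32), (24, 20), (28, 28)])
v29: WRITE b=39  (b history now [(5, 31), (9, 34), (15, 23), (26, 0), (29, 39)])
v30: WRITE e=47  (e history now [(2, 4), (14, 40), (16, 6), (19, 48), (25, 29), (30, 47)])

Answer: 4
8
4
8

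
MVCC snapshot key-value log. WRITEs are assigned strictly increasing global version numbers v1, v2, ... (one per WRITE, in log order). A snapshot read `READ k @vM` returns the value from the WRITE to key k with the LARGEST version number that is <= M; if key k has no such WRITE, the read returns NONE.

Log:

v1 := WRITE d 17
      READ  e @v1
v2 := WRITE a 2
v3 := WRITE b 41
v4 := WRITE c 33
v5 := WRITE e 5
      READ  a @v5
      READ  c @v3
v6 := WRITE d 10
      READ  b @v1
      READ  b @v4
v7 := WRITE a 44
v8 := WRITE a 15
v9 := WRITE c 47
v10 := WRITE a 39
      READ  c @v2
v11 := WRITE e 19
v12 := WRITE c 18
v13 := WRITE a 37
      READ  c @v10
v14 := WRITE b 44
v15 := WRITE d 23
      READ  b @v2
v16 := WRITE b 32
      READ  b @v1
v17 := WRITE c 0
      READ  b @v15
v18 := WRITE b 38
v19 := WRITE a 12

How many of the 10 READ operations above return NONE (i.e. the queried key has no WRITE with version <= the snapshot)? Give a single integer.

v1: WRITE d=17  (d history now [(1, 17)])
READ e @v1: history=[] -> no version <= 1 -> NONE
v2: WRITE a=2  (a history now [(2, 2)])
v3: WRITE b=41  (b history now [(3, 41)])
v4: WRITE c=33  (c history now [(4, 33)])
v5: WRITE e=5  (e history now [(5, 5)])
READ a @v5: history=[(2, 2)] -> pick v2 -> 2
READ c @v3: history=[(4, 33)] -> no version <= 3 -> NONE
v6: WRITE d=10  (d history now [(1, 17), (6, 10)])
READ b @v1: history=[(3, 41)] -> no version <= 1 -> NONE
READ b @v4: history=[(3, 41)] -> pick v3 -> 41
v7: WRITE a=44  (a history now [(2, 2), (7, 44)])
v8: WRITE a=15  (a history now [(2, 2), (7, 44), (8, 15)])
v9: WRITE c=47  (c history now [(4, 33), (9, 47)])
v10: WRITE a=39  (a history now [(2, 2), (7, 44), (8, 15), (10, 39)])
READ c @v2: history=[(4, 33), (9, 47)] -> no version <= 2 -> NONE
v11: WRITE e=19  (e history now [(5, 5), (11, 19)])
v12: WRITE c=18  (c history now [(4, 33), (9, 47), (12, 18)])
v13: WRITE a=37  (a history now [(2, 2), (7, 44), (8, 15), (10, 39), (13, 37)])
READ c @v10: history=[(4, 33), (9, 47), (12, 18)] -> pick v9 -> 47
v14: WRITE b=44  (b history now [(3, 41), (14, 44)])
v15: WRITE d=23  (d history now [(1, 17), (6, 10), (15, 23)])
READ b @v2: history=[(3, 41), (14, 44)] -> no version <= 2 -> NONE
v16: WRITE b=32  (b history now [(3, 41), (14, 44), (16, 32)])
READ b @v1: history=[(3, 41), (14, 44), (16, 32)] -> no version <= 1 -> NONE
v17: WRITE c=0  (c history now [(4, 33), (9, 47), (12, 18), (17, 0)])
READ b @v15: history=[(3, 41), (14, 44), (16, 32)] -> pick v14 -> 44
v18: WRITE b=38  (b history now [(3, 41), (14, 44), (16, 32), (18, 38)])
v19: WRITE a=12  (a history now [(2, 2), (7, 44), (8, 15), (10, 39), (13, 37), (19, 12)])
Read results in order: ['NONE', '2', 'NONE', 'NONE', '41', 'NONE', '47', 'NONE', 'NONE', '44']
NONE count = 6

Answer: 6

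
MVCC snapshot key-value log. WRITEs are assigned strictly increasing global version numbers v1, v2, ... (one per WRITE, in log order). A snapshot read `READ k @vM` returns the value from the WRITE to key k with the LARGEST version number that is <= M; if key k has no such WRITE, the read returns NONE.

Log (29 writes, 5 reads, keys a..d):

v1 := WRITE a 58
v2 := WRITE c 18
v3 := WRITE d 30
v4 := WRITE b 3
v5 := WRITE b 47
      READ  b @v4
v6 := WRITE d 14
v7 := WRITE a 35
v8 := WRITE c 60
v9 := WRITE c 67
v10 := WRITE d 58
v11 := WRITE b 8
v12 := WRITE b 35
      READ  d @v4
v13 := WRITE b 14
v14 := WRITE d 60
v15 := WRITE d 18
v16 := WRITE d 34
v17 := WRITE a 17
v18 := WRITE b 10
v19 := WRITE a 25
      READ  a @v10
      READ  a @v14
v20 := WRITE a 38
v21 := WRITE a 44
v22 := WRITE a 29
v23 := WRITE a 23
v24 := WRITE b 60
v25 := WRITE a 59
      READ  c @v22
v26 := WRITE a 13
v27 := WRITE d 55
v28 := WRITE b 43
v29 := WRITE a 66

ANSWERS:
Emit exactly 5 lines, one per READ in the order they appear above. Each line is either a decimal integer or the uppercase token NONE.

v1: WRITE a=58  (a history now [(1, 58)])
v2: WRITE c=18  (c history now [(2, 18)])
v3: WRITE d=30  (d history now [(3, 30)])
v4: WRITE b=3  (b history now [(4, 3)])
v5: WRITE b=47  (b history now [(4, 3), (5, 47)])
READ b @v4: history=[(4, 3), (5, 47)] -> pick v4 -> 3
v6: WRITE d=14  (d history now [(3, 30), (6, 14)])
v7: WRITE a=35  (a history now [(1, 58), (7, 35)])
v8: WRITE c=60  (c history now [(2, 18), (8, 60)])
v9: WRITE c=67  (c history now [(2, 18), (8, 60), (9, 67)])
v10: WRITE d=58  (d history now [(3, 30), (6, 14), (10, 58)])
v11: WRITE b=8  (b history now [(4, 3), (5, 47), (11, 8)])
v12: WRITE b=35  (b history now [(4, 3), (5, 47), (11, 8), (12, 35)])
READ d @v4: history=[(3, 30), (6, 14), (10, 58)] -> pick v3 -> 30
v13: WRITE b=14  (b history now [(4, 3), (5, 47), (11, 8), (12, 35), (13, 14)])
v14: WRITE d=60  (d history now [(3, 30), (6, 14), (10, 58), (14, 60)])
v15: WRITE d=18  (d history now [(3, 30), (6, 14), (10, 58), (14, 60), (15, 18)])
v16: WRITE d=34  (d history now [(3, 30), (6, 14), (10, 58), (14, 60), (15, 18), (16, 34)])
v17: WRITE a=17  (a history now [(1, 58), (7, 35), (17, 17)])
v18: WRITE b=10  (b history now [(4, 3), (5, 47), (11, 8), (12, 35), (13, 14), (18, 10)])
v19: WRITE a=25  (a history now [(1, 58), (7, 35), (17, 17), (19, 25)])
READ a @v10: history=[(1, 58), (7, 35), (17, 17), (19, 25)] -> pick v7 -> 35
READ a @v14: history=[(1, 58), (7, 35), (17, 17), (19, 25)] -> pick v7 -> 35
v20: WRITE a=38  (a history now [(1, 58), (7, 35), (17, 17), (19, 25), (20, 38)])
v21: WRITE a=44  (a history now [(1, 58), (7, 35), (17, 17), (19, 25), (20, 38), (21, 44)])
v22: WRITE a=29  (a history now [(1, 58), (7, 35), (17, 17), (19, 25), (20, 38), (21, 44), (22, 29)])
v23: WRITE a=23  (a history now [(1, 58), (7, 35), (17, 17), (19, 25), (20, 38), (21, 44), (22, 29), (23, 23)])
v24: WRITE b=60  (b history now [(4, 3), (5, 47), (11, 8), (12, 35), (13, 14), (18, 10), (24, 60)])
v25: WRITE a=59  (a history now [(1, 58), (7, 35), (17, 17), (19, 25), (20, 38), (21, 44), (22, 29), (23, 23), (25, 59)])
READ c @v22: history=[(2, 18), (8, 60), (9, 67)] -> pick v9 -> 67
v26: WRITE a=13  (a history now [(1, 58), (7, 35), (17, 17), (19, 25), (20, 38), (21, 44), (22, 29), (23, 23), (25, 59), (26, 13)])
v27: WRITE d=55  (d history now [(3, 30), (6, 14), (10, 58), (14, 60), (15, 18), (16, 34), (27, 55)])
v28: WRITE b=43  (b history now [(4, 3), (5, 47), (11, 8), (12, 35), (13, 14), (18, 10), (24, 60), (28, 43)])
v29: WRITE a=66  (a history now [(1, 58), (7, 35), (17, 17), (19, 25), (20, 38), (21, 44), (22, 29), (23, 23), (25, 59), (26, 13), (29, 66)])

Answer: 3
30
35
35
67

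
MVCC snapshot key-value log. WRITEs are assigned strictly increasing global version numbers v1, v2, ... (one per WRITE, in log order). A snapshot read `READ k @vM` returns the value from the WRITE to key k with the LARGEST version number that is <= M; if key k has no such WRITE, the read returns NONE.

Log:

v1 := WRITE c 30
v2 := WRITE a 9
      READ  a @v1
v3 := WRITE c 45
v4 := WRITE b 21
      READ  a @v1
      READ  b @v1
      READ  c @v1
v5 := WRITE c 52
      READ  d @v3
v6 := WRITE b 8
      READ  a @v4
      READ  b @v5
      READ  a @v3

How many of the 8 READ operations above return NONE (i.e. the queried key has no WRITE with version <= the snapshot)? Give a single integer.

Answer: 4

Derivation:
v1: WRITE c=30  (c history now [(1, 30)])
v2: WRITE a=9  (a history now [(2, 9)])
READ a @v1: history=[(2, 9)] -> no version <= 1 -> NONE
v3: WRITE c=45  (c history now [(1, 30), (3, 45)])
v4: WRITE b=21  (b history now [(4, 21)])
READ a @v1: history=[(2, 9)] -> no version <= 1 -> NONE
READ b @v1: history=[(4, 21)] -> no version <= 1 -> NONE
READ c @v1: history=[(1, 30), (3, 45)] -> pick v1 -> 30
v5: WRITE c=52  (c history now [(1, 30), (3, 45), (5, 52)])
READ d @v3: history=[] -> no version <= 3 -> NONE
v6: WRITE b=8  (b history now [(4, 21), (6, 8)])
READ a @v4: history=[(2, 9)] -> pick v2 -> 9
READ b @v5: history=[(4, 21), (6, 8)] -> pick v4 -> 21
READ a @v3: history=[(2, 9)] -> pick v2 -> 9
Read results in order: ['NONE', 'NONE', 'NONE', '30', 'NONE', '9', '21', '9']
NONE count = 4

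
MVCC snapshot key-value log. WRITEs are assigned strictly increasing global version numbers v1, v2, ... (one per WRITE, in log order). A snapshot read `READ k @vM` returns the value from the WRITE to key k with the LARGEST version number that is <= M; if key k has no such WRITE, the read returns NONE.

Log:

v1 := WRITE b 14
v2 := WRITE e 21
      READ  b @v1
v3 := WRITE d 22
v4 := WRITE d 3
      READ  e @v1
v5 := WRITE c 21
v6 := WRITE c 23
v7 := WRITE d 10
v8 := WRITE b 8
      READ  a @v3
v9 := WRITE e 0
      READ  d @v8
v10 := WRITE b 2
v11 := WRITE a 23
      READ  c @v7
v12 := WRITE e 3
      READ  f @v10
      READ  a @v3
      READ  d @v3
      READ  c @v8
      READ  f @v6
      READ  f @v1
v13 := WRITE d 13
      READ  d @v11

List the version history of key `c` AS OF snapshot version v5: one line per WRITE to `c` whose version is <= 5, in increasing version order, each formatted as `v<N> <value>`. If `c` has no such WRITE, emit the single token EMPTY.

Answer: v5 21

Derivation:
Scan writes for key=c with version <= 5:
  v1 WRITE b 14 -> skip
  v2 WRITE e 21 -> skip
  v3 WRITE d 22 -> skip
  v4 WRITE d 3 -> skip
  v5 WRITE c 21 -> keep
  v6 WRITE c 23 -> drop (> snap)
  v7 WRITE d 10 -> skip
  v8 WRITE b 8 -> skip
  v9 WRITE e 0 -> skip
  v10 WRITE b 2 -> skip
  v11 WRITE a 23 -> skip
  v12 WRITE e 3 -> skip
  v13 WRITE d 13 -> skip
Collected: [(5, 21)]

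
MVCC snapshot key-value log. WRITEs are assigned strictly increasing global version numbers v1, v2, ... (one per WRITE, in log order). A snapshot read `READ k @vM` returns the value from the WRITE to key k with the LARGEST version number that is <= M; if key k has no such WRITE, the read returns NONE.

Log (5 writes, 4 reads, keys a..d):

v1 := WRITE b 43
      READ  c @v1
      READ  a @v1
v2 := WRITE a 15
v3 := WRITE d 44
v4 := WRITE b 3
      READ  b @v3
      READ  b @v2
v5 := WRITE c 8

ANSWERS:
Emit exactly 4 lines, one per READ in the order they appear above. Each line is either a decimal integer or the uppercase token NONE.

v1: WRITE b=43  (b history now [(1, 43)])
READ c @v1: history=[] -> no version <= 1 -> NONE
READ a @v1: history=[] -> no version <= 1 -> NONE
v2: WRITE a=15  (a history now [(2, 15)])
v3: WRITE d=44  (d history now [(3, 44)])
v4: WRITE b=3  (b history now [(1, 43), (4, 3)])
READ b @v3: history=[(1, 43), (4, 3)] -> pick v1 -> 43
READ b @v2: history=[(1, 43), (4, 3)] -> pick v1 -> 43
v5: WRITE c=8  (c history now [(5, 8)])

Answer: NONE
NONE
43
43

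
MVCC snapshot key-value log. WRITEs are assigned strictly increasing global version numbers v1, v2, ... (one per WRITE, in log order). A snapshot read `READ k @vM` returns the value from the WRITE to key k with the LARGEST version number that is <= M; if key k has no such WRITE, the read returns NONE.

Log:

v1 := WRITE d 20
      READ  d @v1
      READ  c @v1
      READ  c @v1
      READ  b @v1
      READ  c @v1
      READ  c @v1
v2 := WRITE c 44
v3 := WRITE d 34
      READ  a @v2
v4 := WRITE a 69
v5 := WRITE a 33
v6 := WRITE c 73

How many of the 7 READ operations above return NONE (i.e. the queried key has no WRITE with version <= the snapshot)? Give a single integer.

Answer: 6

Derivation:
v1: WRITE d=20  (d history now [(1, 20)])
READ d @v1: history=[(1, 20)] -> pick v1 -> 20
READ c @v1: history=[] -> no version <= 1 -> NONE
READ c @v1: history=[] -> no version <= 1 -> NONE
READ b @v1: history=[] -> no version <= 1 -> NONE
READ c @v1: history=[] -> no version <= 1 -> NONE
READ c @v1: history=[] -> no version <= 1 -> NONE
v2: WRITE c=44  (c history now [(2, 44)])
v3: WRITE d=34  (d history now [(1, 20), (3, 34)])
READ a @v2: history=[] -> no version <= 2 -> NONE
v4: WRITE a=69  (a history now [(4, 69)])
v5: WRITE a=33  (a history now [(4, 69), (5, 33)])
v6: WRITE c=73  (c history now [(2, 44), (6, 73)])
Read results in order: ['20', 'NONE', 'NONE', 'NONE', 'NONE', 'NONE', 'NONE']
NONE count = 6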